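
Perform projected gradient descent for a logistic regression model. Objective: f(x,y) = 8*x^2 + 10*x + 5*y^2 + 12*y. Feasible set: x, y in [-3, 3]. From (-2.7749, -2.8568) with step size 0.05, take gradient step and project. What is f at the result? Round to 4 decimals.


Step 1: Compute gradient at (-2.7749, -2.8568).
grad_x = 2*8*-2.7749 + 10 = -34.3984
grad_y = 2*5*-2.8568 + 12 = -16.568
Step 2: Gradient step.
x_raw = -2.7749 - 0.05*-34.3984 = -1.055
y_raw = -2.8568 - 0.05*-16.568 = -2.0284
Step 3: Project onto [-3, 3].
x_proj = clip(-1.055) = -1.055
y_proj = clip(-2.0284) = -2.0284
Step 4: Evaluate f.
f(-1.055, -2.0284) = -5.4147


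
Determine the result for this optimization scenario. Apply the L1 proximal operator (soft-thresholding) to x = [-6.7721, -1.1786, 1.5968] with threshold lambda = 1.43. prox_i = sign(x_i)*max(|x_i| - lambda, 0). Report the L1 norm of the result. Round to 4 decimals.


Soft-thresholding with lambda = 1.43:
prox(-6.7721) = sign(-6.7721)*max(|-6.7721| - 1.43, 0) = -5.3421
prox(-1.1786) = sign(-1.1786)*max(|-1.1786| - 1.43, 0) = 0.0
prox(1.5968) = sign(1.5968)*max(|1.5968| - 1.43, 0) = 0.1668
prox(x) = [-5.3421, 0.0, 0.1668]
||prox(x)||_1 = 5.3421 + 0.0 + 0.1668 = 5.5089


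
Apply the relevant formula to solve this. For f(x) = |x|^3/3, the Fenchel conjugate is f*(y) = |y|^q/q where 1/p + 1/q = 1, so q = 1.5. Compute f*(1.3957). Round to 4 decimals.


The conjugate exponent q satisfies 1/p + 1/q = 1.
p = 3, so q = 3/(3 - 1) = 1.5
|y|^q = 1.3957^1.5 = 1.6489
f*(1.3957) = 1.6489 / 1.5 = 1.0993


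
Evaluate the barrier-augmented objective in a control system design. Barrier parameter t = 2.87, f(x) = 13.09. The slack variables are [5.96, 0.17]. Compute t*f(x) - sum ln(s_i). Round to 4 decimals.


Step 1: Compute log-barrier.
ln values: [1.7851, -1.772]
phi = -(1.7851 - 1.772) = -0.0131
Step 2: Compute augmented objective.
t*f(x) = 2.87*13.09 = 37.5683
Total = 37.5683 - 0.0131 = 37.5552


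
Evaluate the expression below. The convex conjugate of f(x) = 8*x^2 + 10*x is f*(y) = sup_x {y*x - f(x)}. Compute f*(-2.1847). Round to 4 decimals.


f*(y) = sup_x {y*x - a*x^2 - b*x} = sup_x {(y-b)*x - a*x^2}
FOC: (y - b) - 2a*x = 0 => x* = (y - b)/(2a)
x* = (-2.1847 - 10)/(2*8) = -0.7615
f*(-2.1847) = (y-b)^2/(4a) = (-2.1847 - 10)^2/(4*8)
= 148.4669/32 = 4.6396


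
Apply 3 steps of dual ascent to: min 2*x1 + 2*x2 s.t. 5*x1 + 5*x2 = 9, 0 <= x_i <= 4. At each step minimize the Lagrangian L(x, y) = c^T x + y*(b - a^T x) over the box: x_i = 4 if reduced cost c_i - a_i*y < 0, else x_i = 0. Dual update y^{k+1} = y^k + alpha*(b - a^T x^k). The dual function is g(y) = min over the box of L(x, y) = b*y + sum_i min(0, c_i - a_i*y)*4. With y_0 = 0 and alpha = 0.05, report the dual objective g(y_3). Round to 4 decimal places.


Dual ascent for LP: min 2*x1 + 2*x2, 5*x1 + 5*x2 = 9, 0 <= x_i <= 4
Step 1: y^k = 0.0, reduced costs: (2.0, 2.0)
  x^k = (0.0, 0.0), subgradient = b - a^T x = 9.0
  y^{k+1} = 0.0 + 0.05*9.0 = 0.45
Step 2: y^k = 0.45, reduced costs: (-0.25, -0.25)
  x^k = (4.0, 4.0), subgradient = b - a^T x = -31.0
  y^{k+1} = 0.45 + 0.05*-31.0 = -1.1
Step 3: y^k = -1.1, reduced costs: (7.5, 7.5)
  x^k = (0.0, 0.0), subgradient = b - a^T x = 9.0
  y^{k+1} = -1.1 + 0.05*9.0 = -0.65
Dual objective at y_3 = -0.65: reduced costs (5.25, 5.25), box minimizer x = (0.0, 0.0)
g(y_3) = b*y + (c1 - a1*y)*x1 + (c2 - a2*y)*x2 = 9*(-0.65) + 5.25*0.0 + 5.25*0.0 = -5.85 + 0.0 + 0.0 = -5.85


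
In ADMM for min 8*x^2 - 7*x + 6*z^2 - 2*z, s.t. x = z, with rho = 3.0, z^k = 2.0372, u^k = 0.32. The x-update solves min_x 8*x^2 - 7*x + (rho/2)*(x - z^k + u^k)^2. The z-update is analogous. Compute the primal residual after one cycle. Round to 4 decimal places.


ADMM iteration with rho = 3.0, z^k = 2.0372, u^k = 0.32
Step 1: x-update.
Minimize 8*x^2 - 7*x + (3.0/2)*(x - 2.0372 + 0.32)^2
FOC: (2*8 + 3.0)*x = 7 + 3.0*(2.0372 - 0.32)
x^{k+1} = 0.6396
Step 2: z-update.
Minimize 6*z^2 - 2*z + (3.0/2)*(0.6396 - z + 0.32)^2
FOC: (2*6 + 3.0)*z = 2 + 3.0*(0.6396 + 0.32)
z^{k+1} = 0.3252
Step 3: u-update.
u^{k+1} = 0.32 + 0.6396 - 0.3252 = 0.6343
Step 4: Primal residual = |0.6396 - 0.3252| = 0.3143


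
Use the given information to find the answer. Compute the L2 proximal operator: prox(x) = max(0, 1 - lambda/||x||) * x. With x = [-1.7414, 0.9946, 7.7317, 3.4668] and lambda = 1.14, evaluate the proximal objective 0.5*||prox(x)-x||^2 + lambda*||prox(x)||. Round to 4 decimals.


Step 1: Compute ||x||.
||x|| = 8.7074
Step 2: Compute scaling factor.
scale = max(0, 1 - 1.14/8.7074) = 0.8691
Step 3: prox(x) = [-1.5134, 0.8644, 6.7194, 3.0129]
||prox(x)|| = 7.5674
Step 4: Proximal objective.
0.5*||prox-x||^2 = 0.6498
lambda*||prox|| = 8.6268
Total = 9.2767


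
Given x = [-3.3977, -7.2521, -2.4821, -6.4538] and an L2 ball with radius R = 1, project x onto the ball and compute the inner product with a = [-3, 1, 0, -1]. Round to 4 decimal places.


Step 1: Compute ||x|| (intermediates to 6 decimals).
||x|| = sqrt((-3.3977)^2 + (-7.2521)^2 + (-2.4821)^2 + (-6.4538)^2) = 10.580627
Step 2: Project.
Since ||x|| > R, scale = R/||x|| = 1/10.580627 = 0.094512, proj(x) = scale * x
proj(x) = [-0.321123, -0.68541, -0.234588, -0.609962]
Step 3: Dot product.
a^T * proj(x) = -3*(-0.321123) + 1*(-0.68541) + 0*(-0.234588) - 1*(-0.609962) = 0.8879


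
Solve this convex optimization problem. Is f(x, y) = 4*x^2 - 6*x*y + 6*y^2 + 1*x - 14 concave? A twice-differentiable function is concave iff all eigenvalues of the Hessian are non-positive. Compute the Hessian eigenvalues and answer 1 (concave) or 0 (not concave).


The Hessian of f(x,y) = 4*x^2 - 6*x*y + 6*y^2 + 1*x - 14 is:
H = [[8, -6], [-6, 12]]
Trace = 8 + 12 = 20
Determinant = 8*12 - (-6)^2 = 60
Discriminant = (20)^2 - 4*60 = 160.0
Eigenvalues: lambda_1 = 3.6754, lambda_2 = 16.3246
The function is not concave.

0


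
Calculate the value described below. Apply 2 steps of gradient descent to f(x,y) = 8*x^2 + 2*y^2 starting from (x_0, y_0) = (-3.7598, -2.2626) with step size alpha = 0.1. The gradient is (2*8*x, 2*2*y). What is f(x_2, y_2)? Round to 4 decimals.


Gradient descent on f(x,y) = 8*x^2 + 2*y^2.
Starting point: (-3.7598, -2.2626), alpha = 0.1
Step 1: grad_x = 2*8*-3.7598 = -60.1568, grad_y = 2*2*-2.2626 = -9.0504
  x_1 = -3.7598 - 0.1*-60.1568 = 2.2559
  y_1 = -2.2626 - 0.1*-9.0504 = -1.3576
Step 2: grad_x = 2*8*2.2559 = 36.0941, grad_y = 2*2*-1.3576 = -5.4302
  x_2 = 2.2559 - 0.1*36.0941 = -1.3535
  y_2 = -1.3576 - 0.1*-5.4302 = -0.8145
f(-1.3535, -0.8145) = 8*(-1.3535)^2 + 2*(-0.8145)^2 = 15.9832


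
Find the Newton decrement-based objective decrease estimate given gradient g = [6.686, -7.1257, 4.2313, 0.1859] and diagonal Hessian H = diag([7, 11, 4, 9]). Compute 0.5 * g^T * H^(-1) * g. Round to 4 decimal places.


Step 1: H is diagonal, so H^(-1) * g = [0.9551, -0.6478, 1.0578, 0.0207].
Step 2: g^T H^(-1) g = sum_i g_i^2 / H_ii
  = (6.686)^2/7 + (-7.1257)^2/11 + (4.2313)^2/4 + (0.1859)^2/9
  = 6.3861 + 4.616 + 4.476 + 0.0038 = 15.4819
Step 3: Objective decrease = 0.5 * g^T H^(-1) g = 7.7409


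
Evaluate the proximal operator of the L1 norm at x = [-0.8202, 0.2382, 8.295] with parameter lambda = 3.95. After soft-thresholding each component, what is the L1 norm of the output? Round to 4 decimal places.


Soft-thresholding with lambda = 3.95:
prox(-0.8202) = sign(-0.8202)*max(|-0.8202| - 3.95, 0) = 0.0
prox(0.2382) = sign(0.2382)*max(|0.2382| - 3.95, 0) = 0.0
prox(8.295) = sign(8.295)*max(|8.295| - 3.95, 0) = 4.345
prox(x) = [0.0, 0.0, 4.345]
||prox(x)||_1 = 0.0 + 0.0 + 4.345 = 4.345


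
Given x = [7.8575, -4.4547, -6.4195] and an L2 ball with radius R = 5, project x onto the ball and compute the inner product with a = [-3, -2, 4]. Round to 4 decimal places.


Step 1: Compute ||x|| (intermediates to 6 decimals).
||x|| = sqrt(7.8575^2 + (-4.4547)^2 + (-6.4195)^2) = 11.081274
Step 2: Project.
Since ||x|| > R, scale = R/||x|| = 5/11.081274 = 0.451212, proj(x) = scale * x
proj(x) = [3.545398, -2.010014, -2.896555]
Step 3: Dot product.
a^T * proj(x) = -3*3.545398 - 2*(-2.010014) + 4*(-2.896555) = -18.2024


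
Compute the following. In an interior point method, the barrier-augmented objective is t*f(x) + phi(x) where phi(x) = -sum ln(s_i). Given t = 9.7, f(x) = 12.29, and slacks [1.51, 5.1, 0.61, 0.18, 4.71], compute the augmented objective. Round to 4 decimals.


Step 1: Compute log-barrier.
ln values: [0.4121, 1.6292, -0.4943, -1.7148, 1.5497]
phi = -(0.4121 + 1.6292 - 0.4943 - 1.7148 + 1.5497) = -1.3819
Step 2: Compute augmented objective.
t*f(x) = 9.7*12.29 = 119.213
Total = 119.213 - 1.3819 = 117.8311


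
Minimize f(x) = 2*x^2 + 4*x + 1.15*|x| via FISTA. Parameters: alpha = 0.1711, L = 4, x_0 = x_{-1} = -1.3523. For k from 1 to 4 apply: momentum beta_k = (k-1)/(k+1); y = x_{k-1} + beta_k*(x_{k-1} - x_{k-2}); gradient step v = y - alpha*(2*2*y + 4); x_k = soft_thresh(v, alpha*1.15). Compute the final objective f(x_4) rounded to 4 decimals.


FISTA on f(x) = 2*x^2 + 4*x + 1.15*|x|
L = 4, alpha = 0.1711
Iteration 1: beta = 0.0, y = -1.3523 + 0.0*(-1.3523 + 1.3523) = -1.3523
  grad(y) = -1.4092, v = y - alpha*grad = -1.1112
  prox(v) = soft_thresh(-1.1112, 0.1968) = -0.9144
Iteration 2: beta = 0.3333, y = -0.9144 + 0.3333*(-0.9144 + 1.3523) = -0.7685
  grad(y) = 0.9262, v = y - alpha*grad = -0.9269
  prox(v) = soft_thresh(-0.9269, 0.1968) = -0.7302
Iteration 3: beta = 0.5, y = -0.7302 + 0.5*(-0.7302 + 0.9144) = -0.638
  grad(y) = 1.4479, v = y - alpha*grad = -0.8858
  prox(v) = soft_thresh(-0.8858, 0.1968) = -0.689
Iteration 4: beta = 0.6, y = -0.689 + 0.6*(-0.689 + 0.7302) = -0.6643
  grad(y) = 1.3428, v = y - alpha*grad = -0.8941
  prox(v) = soft_thresh(-0.8941, 0.1968) = -0.6973
f(x_4) = 2*(-0.6973)^2 + 4*(-0.6973) + 1.15*|-0.6973| = -1.0148


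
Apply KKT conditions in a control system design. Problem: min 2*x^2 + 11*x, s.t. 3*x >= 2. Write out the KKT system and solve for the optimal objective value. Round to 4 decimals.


Step 1: Try lambda = 0 (constraint inactive).
x_unc = -11/(2*2) = -2.75
Check: 3*-2.75 = -8.25 < 2 -- violated!
Step 2: Constraint must be active: 3*x = 2
x* = 2/3 = 0.6667 (rounded; the exact value 2/3 is used below)
lambda = (2*2*(2/3) + 11)/3 = 4.5556
Step 3: Compute optimal value.
f(x*) = 2*(2/3)^2 + 11*(2/3) = 8.2222


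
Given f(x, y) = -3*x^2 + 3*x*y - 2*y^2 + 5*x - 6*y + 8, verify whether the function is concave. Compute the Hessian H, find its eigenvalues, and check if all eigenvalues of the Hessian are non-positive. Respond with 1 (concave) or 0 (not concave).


The Hessian of f(x,y) = -3*x^2 + 3*x*y - 2*y^2 + 5*x - 6*y + 8 is:
H = [[-6, 3], [3, -4]]
Trace = -6 - 4 = -10
Determinant = -6*-4 - (3)^2 = 15
Discriminant = (-10)^2 - 4*15 = 40.0
Eigenvalues: lambda_1 = -8.1623, lambda_2 = -1.8377
The function is concave.

1


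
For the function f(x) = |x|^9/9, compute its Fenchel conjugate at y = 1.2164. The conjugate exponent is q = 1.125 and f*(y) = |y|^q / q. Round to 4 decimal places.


The conjugate exponent q satisfies 1/p + 1/q = 1.
p = 9, so q = 9/(9 - 1) = 1.125
|y|^q = 1.2164^1.125 = 1.2466
f*(1.2164) = 1.2466 / 1.125 = 1.108


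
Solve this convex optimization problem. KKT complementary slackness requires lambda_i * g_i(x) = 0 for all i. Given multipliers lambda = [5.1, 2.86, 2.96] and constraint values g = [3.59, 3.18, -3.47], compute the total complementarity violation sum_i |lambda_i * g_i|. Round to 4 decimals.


KKT complementary slackness check:
lambda_1 * g_1 = 5.1 * 3.59 = 18.309
lambda_2 * g_2 = 2.86 * 3.18 = 9.0948
lambda_3 * g_3 = 2.96 * -3.47 = -10.2712
Total violation = 18.309 + 9.0948 + 10.2712 = 37.675


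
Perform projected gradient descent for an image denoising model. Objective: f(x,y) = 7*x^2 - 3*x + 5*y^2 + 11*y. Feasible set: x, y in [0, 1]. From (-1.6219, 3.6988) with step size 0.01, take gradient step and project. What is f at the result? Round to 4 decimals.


Step 1: Compute gradient at (-1.6219, 3.6988).
grad_x = 2*7*-1.6219 - 3 = -25.7066
grad_y = 2*5*3.6988 + 11 = 47.988
Step 2: Gradient step.
x_raw = -1.6219 - 0.01*-25.7066 = -1.3648
y_raw = 3.6988 - 0.01*47.988 = 3.2189
Step 3: Project onto [0, 1].
x_proj = clip(-1.3648) = 0.0
y_proj = clip(3.2189) = 1.0
Step 4: Evaluate f.
f(0.0, 1.0) = 16.0


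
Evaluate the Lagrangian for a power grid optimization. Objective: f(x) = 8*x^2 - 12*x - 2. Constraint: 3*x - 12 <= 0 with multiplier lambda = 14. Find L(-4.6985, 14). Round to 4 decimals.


Step 1: Evaluate f(x).
f(-4.6985) = 8*(-4.6985)^2 - 12*(-4.6985) - 2 = 230.9892
Step 2: Evaluate g(x).
g(-4.6985) = 3*-4.6985 - 12 = -26.0955
Step 3: Compute Lagrangian.
L = 230.9892 + 14*-26.0955 = -134.3478


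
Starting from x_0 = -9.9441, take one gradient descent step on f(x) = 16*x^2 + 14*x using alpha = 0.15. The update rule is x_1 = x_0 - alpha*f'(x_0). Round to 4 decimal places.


We compute the gradient at x_0 and apply the update.
f'(x) = 32*x + 14
f'(-9.9441) = 32*-9.9441 + 14 = -304.2112
x_1 = -9.9441 - 0.15*-304.2112 = 35.6876


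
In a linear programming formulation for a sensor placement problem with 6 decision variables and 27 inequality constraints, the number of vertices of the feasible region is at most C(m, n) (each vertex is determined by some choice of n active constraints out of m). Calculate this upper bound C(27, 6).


Each vertex corresponds to some choice of n active constraints out of m, so the number of vertices is at most C(m, n) = m! / (n!(m-n)!).
m = 27, n = 6
Numerator: 27 * 26 * 25 * 24 * 23 * 22
Denominator: 6! = 720
C(27, 6) = 296010


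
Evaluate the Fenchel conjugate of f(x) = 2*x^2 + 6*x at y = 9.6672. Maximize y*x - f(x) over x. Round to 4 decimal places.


f*(y) = sup_x {y*x - a*x^2 - b*x} = sup_x {(y-b)*x - a*x^2}
FOC: (y - b) - 2a*x = 0 => x* = (y - b)/(2a)
x* = (9.6672 - 6)/(2*2) = 0.9168
f*(9.6672) = (y-b)^2/(4a) = (9.6672 - 6)^2/(4*2)
= 13.4484/8 = 1.681


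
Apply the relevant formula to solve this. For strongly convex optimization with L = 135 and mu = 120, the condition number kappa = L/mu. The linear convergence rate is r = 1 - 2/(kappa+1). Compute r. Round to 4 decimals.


Step 1: Compute the condition number.
kappa = L/mu = 135/120 = 1.125
Step 2: Compute the convergence rate.
r = 1 - 2/(kappa + 1) = 1 - 2*mu/(L + mu) = (L - mu)/(L + mu) = 15/255 = 0.0588


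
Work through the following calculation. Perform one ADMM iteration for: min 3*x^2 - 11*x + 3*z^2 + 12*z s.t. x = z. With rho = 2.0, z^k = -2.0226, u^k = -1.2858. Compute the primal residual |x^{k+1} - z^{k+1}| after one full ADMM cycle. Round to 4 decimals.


ADMM iteration with rho = 2.0, z^k = -2.0226, u^k = -1.2858
Step 1: x-update.
Minimize 3*x^2 - 11*x + (2.0/2)*(x + 2.0226 - 1.2858)^2
FOC: (2*3 + 2.0)*x = 11 + 2.0*(-2.0226 + 1.2858)
x^{k+1} = 1.1908
Step 2: z-update.
Minimize 3*z^2 + 12*z + (2.0/2)*(1.1908 - z - 1.2858)^2
FOC: (2*3 + 2.0)*z = -12 + 2.0*(1.1908 - 1.2858)
z^{k+1} = -1.5238
Step 3: u-update.
u^{k+1} = -1.2858 + 1.1908 + 1.5238 = 1.4288
Step 4: Primal residual = |1.1908 + 1.5238| = 2.7146


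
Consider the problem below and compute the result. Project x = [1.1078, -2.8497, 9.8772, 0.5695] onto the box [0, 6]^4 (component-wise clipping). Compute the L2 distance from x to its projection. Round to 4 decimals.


Project each component onto [0, 6].
clip(1.1078) = 1.1078, clip(-2.8497) = 0.0, clip(9.8772) = 6.0, clip(0.5695) = 0.5695
Projection = [1.1078, 0.0, 6.0, 0.5695]
Squared diffs: [0.0, 8.1208, 15.0327, 0.0]
Distance = sqrt(23.1535) = 4.8118


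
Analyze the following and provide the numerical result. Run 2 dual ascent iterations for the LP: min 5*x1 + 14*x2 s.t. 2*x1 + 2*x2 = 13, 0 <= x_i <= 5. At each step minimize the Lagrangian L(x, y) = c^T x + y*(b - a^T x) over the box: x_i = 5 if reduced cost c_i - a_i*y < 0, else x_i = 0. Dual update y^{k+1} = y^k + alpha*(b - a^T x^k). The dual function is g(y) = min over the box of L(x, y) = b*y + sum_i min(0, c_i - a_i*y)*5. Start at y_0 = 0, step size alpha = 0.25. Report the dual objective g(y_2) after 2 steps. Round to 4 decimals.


Dual ascent for LP: min 5*x1 + 14*x2, 2*x1 + 2*x2 = 13, 0 <= x_i <= 5
Step 1: y^k = 0.0, reduced costs: (5.0, 14.0)
  x^k = (0.0, 0.0), subgradient = b - a^T x = 13.0
  y^{k+1} = 0.0 + 0.25*13.0 = 3.25
Step 2: y^k = 3.25, reduced costs: (-1.5, 7.5)
  x^k = (5.0, 0.0), subgradient = b - a^T x = 3.0
  y^{k+1} = 3.25 + 0.25*3.0 = 4.0
Dual objective at y_2 = 4.0: reduced costs (-3.0, 6.0), box minimizer x = (5.0, 0.0)
g(y_2) = b*y + (c1 - a1*y)*x1 + (c2 - a2*y)*x2 = 13*4.0 + (-3.0)*5.0 + 6.0*0.0 = 52.0 - 15.0 + 0.0 = 37.0


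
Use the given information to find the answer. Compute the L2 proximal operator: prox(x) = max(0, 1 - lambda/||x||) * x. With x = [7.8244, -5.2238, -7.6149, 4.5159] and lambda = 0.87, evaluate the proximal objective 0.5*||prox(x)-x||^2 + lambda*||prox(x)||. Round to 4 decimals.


Step 1: Compute ||x||.
||x|| = 12.9186
Step 2: Compute scaling factor.
scale = max(0, 1 - 0.87/12.9186) = 0.9327
Step 3: prox(x) = [7.2975, -4.872, -7.1021, 4.2118]
||prox(x)|| = 12.0486
Step 4: Proximal objective.
0.5*||prox-x||^2 = 0.3785
lambda*||prox|| = 10.4823
Total = 10.8607


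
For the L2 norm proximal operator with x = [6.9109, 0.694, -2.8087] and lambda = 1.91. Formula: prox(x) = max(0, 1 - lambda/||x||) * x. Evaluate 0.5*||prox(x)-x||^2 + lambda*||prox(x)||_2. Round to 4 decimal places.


Step 1: Compute ||x||.
||x|| = 7.4921
Step 2: Compute scaling factor.
scale = max(0, 1 - 1.91/7.4921) = 0.7451
Step 3: prox(x) = [5.1491, 0.5171, -2.0927]
||prox(x)|| = 5.5821
Step 4: Proximal objective.
0.5*||prox-x||^2 = 1.8241
lambda*||prox|| = 10.6618
Total = 12.4858


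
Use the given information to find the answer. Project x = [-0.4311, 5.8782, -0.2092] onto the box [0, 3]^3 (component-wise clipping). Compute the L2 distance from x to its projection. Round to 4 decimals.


Project each component onto [0, 3].
clip(-0.4311) = 0.0, clip(5.8782) = 3.0, clip(-0.2092) = 0.0
Projection = [0.0, 3.0, 0.0]
Squared diffs: [0.1858, 8.284, 0.0438]
Distance = sqrt(8.5136) = 2.9178


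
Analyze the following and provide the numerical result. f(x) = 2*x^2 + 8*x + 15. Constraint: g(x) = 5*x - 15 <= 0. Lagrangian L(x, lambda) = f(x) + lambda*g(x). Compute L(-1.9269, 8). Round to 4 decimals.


Step 1: Evaluate f(x).
f(-1.9269) = 2*(-1.9269)^2 + 8*(-1.9269) + 15 = 7.0107
Step 2: Evaluate g(x).
g(-1.9269) = 5*-1.9269 - 15 = -24.6345
Step 3: Compute Lagrangian.
L = 7.0107 + 8*-24.6345 = -190.0653


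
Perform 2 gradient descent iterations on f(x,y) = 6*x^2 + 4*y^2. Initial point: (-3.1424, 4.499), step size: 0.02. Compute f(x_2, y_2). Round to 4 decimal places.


Gradient descent on f(x,y) = 6*x^2 + 4*y^2.
Starting point: (-3.1424, 4.499), alpha = 0.02
Step 1: grad_x = 2*6*-3.1424 = -37.7088, grad_y = 2*4*4.499 = 35.992
  x_1 = -3.1424 - 0.02*-37.7088 = -2.3882
  y_1 = 4.499 - 0.02*35.992 = 3.7792
Step 2: grad_x = 2*6*-2.3882 = -28.6587, grad_y = 2*4*3.7792 = 30.2333
  x_2 = -2.3882 - 0.02*-28.6587 = -1.8151
  y_2 = 3.7792 - 0.02*30.2333 = 3.1745
f(-1.8151, 3.1745) = 6*(-1.8151)^2 + 4*3.1745^2 = 60.0761


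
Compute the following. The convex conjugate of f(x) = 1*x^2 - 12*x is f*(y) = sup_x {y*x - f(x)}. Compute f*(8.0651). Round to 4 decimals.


f*(y) = sup_x {y*x - a*x^2 - b*x} = sup_x {(y-b)*x - a*x^2}
FOC: (y - b) - 2a*x = 0 => x* = (y - b)/(2a)
x* = (8.0651 + 12)/(2*1) = 10.0326
f*(8.0651) = (y-b)^2/(4a) = (8.0651 + 12)^2/(4*1)
= 402.6082/4 = 100.6521


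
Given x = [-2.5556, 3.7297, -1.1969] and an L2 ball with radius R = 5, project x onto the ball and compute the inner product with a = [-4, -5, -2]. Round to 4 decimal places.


Step 1: Compute ||x|| (intermediates to 6 decimals).
||x|| = sqrt((-2.5556)^2 + 3.7297^2 + (-1.1969)^2) = 4.676999
Step 2: Project.
Since ||x|| <= R, proj = x (no scaling needed).
proj(x) = [-2.5556, 3.7297, -1.1969]
Step 3: Dot product.
a^T * proj(x) = -4*(-2.5556) - 5*3.7297 - 2*(-1.1969) = -6.0323


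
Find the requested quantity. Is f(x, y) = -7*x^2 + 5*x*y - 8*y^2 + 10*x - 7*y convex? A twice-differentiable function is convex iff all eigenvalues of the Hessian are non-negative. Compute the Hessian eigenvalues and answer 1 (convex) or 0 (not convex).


The Hessian of f(x,y) = -7*x^2 + 5*x*y - 8*y^2 + 10*x - 7*y is:
H = [[-14, 5], [5, -16]]
Trace = -14 - 16 = -30
Determinant = -14*-16 - (5)^2 = 199
Discriminant = (-30)^2 - 4*199 = 104.0
Eigenvalues: lambda_1 = -20.099, lambda_2 = -9.901
The function is not convex.

0


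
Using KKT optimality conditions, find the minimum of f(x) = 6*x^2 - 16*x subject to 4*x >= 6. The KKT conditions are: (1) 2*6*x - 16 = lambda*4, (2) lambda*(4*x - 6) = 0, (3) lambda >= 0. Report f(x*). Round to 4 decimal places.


Step 1: Try lambda = 0 (constraint inactive).
x_unc = 16/(2*6) = 1.3333
Check: 4*1.3333 = 5.3332 < 6 -- violated!
Step 2: Constraint must be active: 4*x = 6
x* = 6/4 = 1.5
lambda = (2*6*1.5 - 16)/4 = 0.5
Step 3: Compute optimal value.
f(x*) = 6*1.5^2 - 16*1.5 = -10.5


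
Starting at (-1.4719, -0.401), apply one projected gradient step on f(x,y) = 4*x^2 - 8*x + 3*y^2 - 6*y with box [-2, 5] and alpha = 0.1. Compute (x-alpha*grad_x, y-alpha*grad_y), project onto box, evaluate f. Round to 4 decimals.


Step 1: Compute gradient at (-1.4719, -0.401).
grad_x = 2*4*-1.4719 - 8 = -19.7752
grad_y = 2*3*-0.401 - 6 = -8.406
Step 2: Gradient step.
x_raw = -1.4719 - 0.1*-19.7752 = 0.5056
y_raw = -0.401 - 0.1*-8.406 = 0.4396
Step 3: Project onto [-2, 5].
x_proj = clip(0.5056) = 0.5056
y_proj = clip(0.4396) = 0.4396
Step 4: Evaluate f.
f(0.5056, 0.4396) = -5.0802


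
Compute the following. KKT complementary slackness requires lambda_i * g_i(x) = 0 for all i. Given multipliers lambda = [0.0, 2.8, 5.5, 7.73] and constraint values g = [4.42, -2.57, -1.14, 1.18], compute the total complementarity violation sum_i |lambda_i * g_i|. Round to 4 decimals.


KKT complementary slackness check:
lambda_1 * g_1 = 0.0 * 4.42 = 0.0
lambda_2 * g_2 = 2.8 * -2.57 = -7.196
lambda_3 * g_3 = 5.5 * -1.14 = -6.27
lambda_4 * g_4 = 7.73 * 1.18 = 9.1214
Total violation = 0.0 + 7.196 + 6.27 + 9.1214 = 22.5874


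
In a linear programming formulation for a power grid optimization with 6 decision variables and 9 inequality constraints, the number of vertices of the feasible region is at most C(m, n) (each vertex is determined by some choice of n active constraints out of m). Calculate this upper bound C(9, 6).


Each vertex corresponds to some choice of n active constraints out of m, so the number of vertices is at most C(m, n) = m! / (n!(m-n)!).
m = 9, n = 6
Numerator: 9 * 8 * 7 * 6 * 5 * 4
Denominator: 6! = 720
C(9, 6) = 84


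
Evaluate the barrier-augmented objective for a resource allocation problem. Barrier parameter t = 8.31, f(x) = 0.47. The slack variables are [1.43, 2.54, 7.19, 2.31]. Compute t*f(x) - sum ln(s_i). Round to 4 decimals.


Step 1: Compute log-barrier.
ln values: [0.3577, 0.9322, 1.9727, 0.8372]
phi = -(0.3577 + 0.9322 + 1.9727 + 0.8372) = -4.0998
Step 2: Compute augmented objective.
t*f(x) = 8.31*0.47 = 3.9057
Total = 3.9057 - 4.0998 = -0.1941


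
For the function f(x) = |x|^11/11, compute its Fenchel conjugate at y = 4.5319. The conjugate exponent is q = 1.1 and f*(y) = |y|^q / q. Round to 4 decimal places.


The conjugate exponent q satisfies 1/p + 1/q = 1.
p = 11, so q = 11/(11 - 1) = 1.1
|y|^q = 4.5319^1.1 = 5.2712
f*(4.5319) = 5.2712 / 1.1 = 4.792


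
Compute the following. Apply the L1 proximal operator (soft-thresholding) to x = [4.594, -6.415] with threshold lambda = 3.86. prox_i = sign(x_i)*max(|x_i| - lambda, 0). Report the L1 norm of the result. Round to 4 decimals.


Soft-thresholding with lambda = 3.86:
prox(4.594) = sign(4.594)*max(|4.594| - 3.86, 0) = 0.734
prox(-6.415) = sign(-6.415)*max(|-6.415| - 3.86, 0) = -2.555
prox(x) = [0.734, -2.555]
||prox(x)||_1 = 0.734 + 2.555 = 3.289


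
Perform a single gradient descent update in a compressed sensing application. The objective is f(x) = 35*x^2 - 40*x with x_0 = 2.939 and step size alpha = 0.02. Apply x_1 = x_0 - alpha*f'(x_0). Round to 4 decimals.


We compute the gradient at x_0 and apply the update.
f'(x) = 70*x - 40
f'(2.939) = 70*2.939 - 40 = 165.73
x_1 = 2.939 - 0.02*165.73 = -0.3756


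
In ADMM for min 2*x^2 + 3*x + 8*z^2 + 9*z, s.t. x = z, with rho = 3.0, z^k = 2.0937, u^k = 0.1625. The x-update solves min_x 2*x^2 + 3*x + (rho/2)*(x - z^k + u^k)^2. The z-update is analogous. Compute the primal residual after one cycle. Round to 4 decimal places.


ADMM iteration with rho = 3.0, z^k = 2.0937, u^k = 0.1625
Step 1: x-update.
Minimize 2*x^2 + 3*x + (3.0/2)*(x - 2.0937 + 0.1625)^2
FOC: (2*2 + 3.0)*x = -3 + 3.0*(2.0937 - 0.1625)
x^{k+1} = 0.3991
Step 2: z-update.
Minimize 8*z^2 + 9*z + (3.0/2)*(0.3991 - z + 0.1625)^2
FOC: (2*8 + 3.0)*z = -9 + 3.0*(0.3991 + 0.1625)
z^{k+1} = -0.385
Step 3: u-update.
u^{k+1} = 0.1625 + 0.3991 + 0.385 = 0.9466
Step 4: Primal residual = |0.3991 + 0.385| = 0.7841


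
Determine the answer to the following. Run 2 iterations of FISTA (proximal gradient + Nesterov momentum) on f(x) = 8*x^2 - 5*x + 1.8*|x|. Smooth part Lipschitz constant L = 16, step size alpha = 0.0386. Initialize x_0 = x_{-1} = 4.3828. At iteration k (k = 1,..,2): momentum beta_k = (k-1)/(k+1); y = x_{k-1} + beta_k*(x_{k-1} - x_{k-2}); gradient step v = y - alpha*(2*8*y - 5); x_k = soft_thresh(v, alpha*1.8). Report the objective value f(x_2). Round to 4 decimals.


FISTA on f(x) = 8*x^2 - 5*x + 1.8*|x|
L = 16, alpha = 0.0386
Iteration 1: beta = 0.0, y = 4.3828 + 0.0*(4.3828 - 4.3828) = 4.3828
  grad(y) = 65.1248, v = y - alpha*grad = 1.869
  prox(v) = soft_thresh(1.869, 0.0695) = 1.7995
Iteration 2: beta = 0.3333, y = 1.7995 + 0.3333*(1.7995 - 4.3828) = 0.9384
  grad(y) = 10.0145, v = y - alpha*grad = 0.5518
  prox(v) = soft_thresh(0.5518, 0.0695) = 0.4824
f(x_2) = 8*0.4824^2 - 5*0.4824 + 1.8*|0.4824| = 0.3178


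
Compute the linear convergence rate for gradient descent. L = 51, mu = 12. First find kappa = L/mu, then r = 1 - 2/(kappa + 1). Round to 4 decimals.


Step 1: Compute the condition number.
kappa = L/mu = 51/12 = 4.25
Step 2: Compute the convergence rate.
r = 1 - 2/(kappa + 1) = 1 - 2*mu/(L + mu) = (L - mu)/(L + mu) = 39/63 = 0.619


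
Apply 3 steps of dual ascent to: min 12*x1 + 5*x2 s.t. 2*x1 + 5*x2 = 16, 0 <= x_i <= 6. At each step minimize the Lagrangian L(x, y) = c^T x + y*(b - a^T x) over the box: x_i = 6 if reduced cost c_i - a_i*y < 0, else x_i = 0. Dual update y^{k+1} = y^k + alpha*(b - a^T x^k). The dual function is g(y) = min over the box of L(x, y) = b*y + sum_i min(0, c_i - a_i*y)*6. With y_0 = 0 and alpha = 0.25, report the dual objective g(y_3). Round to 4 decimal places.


Dual ascent for LP: min 12*x1 + 5*x2, 2*x1 + 5*x2 = 16, 0 <= x_i <= 6
Step 1: y^k = 0.0, reduced costs: (12.0, 5.0)
  x^k = (0.0, 0.0), subgradient = b - a^T x = 16.0
  y^{k+1} = 0.0 + 0.25*16.0 = 4.0
Step 2: y^k = 4.0, reduced costs: (4.0, -15.0)
  x^k = (0.0, 6.0), subgradient = b - a^T x = -14.0
  y^{k+1} = 4.0 + 0.25*-14.0 = 0.5
Step 3: y^k = 0.5, reduced costs: (11.0, 2.5)
  x^k = (0.0, 0.0), subgradient = b - a^T x = 16.0
  y^{k+1} = 0.5 + 0.25*16.0 = 4.5
Dual objective at y_3 = 4.5: reduced costs (3.0, -17.5), box minimizer x = (0.0, 6.0)
g(y_3) = b*y + (c1 - a1*y)*x1 + (c2 - a2*y)*x2 = 16*4.5 + 3.0*0.0 + (-17.5)*6.0 = 72.0 + 0.0 - 105.0 = -33.0


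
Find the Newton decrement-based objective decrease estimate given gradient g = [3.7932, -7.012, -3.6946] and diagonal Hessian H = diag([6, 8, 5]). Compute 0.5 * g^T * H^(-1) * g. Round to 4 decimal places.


Step 1: H is diagonal, so H^(-1) * g = [0.6322, -0.8765, -0.7389].
Step 2: g^T H^(-1) g = sum_i g_i^2 / H_ii
  = (3.7932)^2/6 + (-7.012)^2/8 + (-3.6946)^2/5
  = 2.3981 + 6.146 + 2.73 = 11.2741
Step 3: Objective decrease = 0.5 * g^T H^(-1) g = 5.637


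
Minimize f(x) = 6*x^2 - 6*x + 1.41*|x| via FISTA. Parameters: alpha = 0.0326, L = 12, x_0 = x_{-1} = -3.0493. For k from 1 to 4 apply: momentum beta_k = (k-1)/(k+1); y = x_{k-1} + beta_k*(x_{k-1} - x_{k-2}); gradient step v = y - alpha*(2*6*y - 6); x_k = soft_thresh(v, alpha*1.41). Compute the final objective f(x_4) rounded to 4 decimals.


FISTA on f(x) = 6*x^2 - 6*x + 1.41*|x|
L = 12, alpha = 0.0326
Iteration 1: beta = 0.0, y = -3.0493 + 0.0*(-3.0493 + 3.0493) = -3.0493
  grad(y) = -42.5916, v = y - alpha*grad = -1.6608
  prox(v) = soft_thresh(-1.6608, 0.046) = -1.6148
Iteration 2: beta = 0.3333, y = -1.6148 + 0.3333*(-1.6148 + 3.0493) = -1.1367
  grad(y) = -19.6404, v = y - alpha*grad = -0.4964
  prox(v) = soft_thresh(-0.4964, 0.046) = -0.4505
Iteration 3: beta = 0.5, y = -0.4505 + 0.5*(-0.4505 + 1.6148) = 0.1317
  grad(y) = -4.4191, v = y - alpha*grad = 0.2758
  prox(v) = soft_thresh(0.2758, 0.046) = 0.2298
Iteration 4: beta = 0.6, y = 0.2298 + 0.6*(0.2298 + 0.4505) = 0.638
  grad(y) = 1.6562, v = y - alpha*grad = 0.584
  prox(v) = soft_thresh(0.584, 0.046) = 0.5381
f(x_4) = 6*0.5381^2 - 6*0.5381 + 1.41*|0.5381| = -0.7326


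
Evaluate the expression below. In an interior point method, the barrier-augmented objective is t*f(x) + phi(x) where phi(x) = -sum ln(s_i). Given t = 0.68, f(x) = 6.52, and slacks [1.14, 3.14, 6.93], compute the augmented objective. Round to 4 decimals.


Step 1: Compute log-barrier.
ln values: [0.131, 1.1442, 1.9359]
phi = -(0.131 + 1.1442 + 1.9359) = -3.2111
Step 2: Compute augmented objective.
t*f(x) = 0.68*6.52 = 4.4336
Total = 4.4336 - 3.2111 = 1.2225


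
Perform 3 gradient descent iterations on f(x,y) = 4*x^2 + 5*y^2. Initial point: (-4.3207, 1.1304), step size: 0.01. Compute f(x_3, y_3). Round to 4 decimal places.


Gradient descent on f(x,y) = 4*x^2 + 5*y^2.
Starting point: (-4.3207, 1.1304), alpha = 0.01
Step 1: grad_x = 2*4*-4.3207 = -34.5656, grad_y = 2*5*1.1304 = 11.304
  x_1 = -4.3207 - 0.01*-34.5656 = -3.975
  y_1 = 1.1304 - 0.01*11.304 = 1.0174
Step 2: grad_x = 2*4*-3.975 = -31.8004, grad_y = 2*5*1.0174 = 10.1736
  x_2 = -3.975 - 0.01*-31.8004 = -3.657
  y_2 = 1.0174 - 0.01*10.1736 = 0.9156
Step 3: grad_x = 2*4*-3.657 = -29.2563, grad_y = 2*5*0.9156 = 9.1562
  x_3 = -3.657 - 0.01*-29.2563 = -3.3645
  y_3 = 0.9156 - 0.01*9.1562 = 0.8241
f(-3.3645, 0.8241) = 4*(-3.3645)^2 + 5*0.8241^2 = 48.6742


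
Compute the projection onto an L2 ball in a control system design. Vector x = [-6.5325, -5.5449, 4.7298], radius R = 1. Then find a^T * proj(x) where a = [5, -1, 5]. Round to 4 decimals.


Step 1: Compute ||x|| (intermediates to 6 decimals).
||x|| = sqrt((-6.5325)^2 + (-5.5449)^2 + 4.7298^2) = 9.787261
Step 2: Project.
Since ||x|| > R, scale = R/||x|| = 1/9.787261 = 0.102174, proj(x) = scale * x
proj(x) = [-0.667452, -0.566545, 0.483263]
Step 3: Dot product.
a^T * proj(x) = 5*(-0.667452) - 1*(-0.566545) + 5*0.483263 = -0.3544


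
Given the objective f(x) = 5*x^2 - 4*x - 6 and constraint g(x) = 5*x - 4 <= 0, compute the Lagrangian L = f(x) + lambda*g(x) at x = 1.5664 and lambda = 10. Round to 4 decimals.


Step 1: Evaluate f(x).
f(1.5664) = 5*1.5664^2 - 4*1.5664 - 6 = 0.0024
Step 2: Evaluate g(x).
g(1.5664) = 5*1.5664 - 4 = 3.832
Step 3: Compute Lagrangian.
L = 0.0024 + 10*3.832 = 38.3224


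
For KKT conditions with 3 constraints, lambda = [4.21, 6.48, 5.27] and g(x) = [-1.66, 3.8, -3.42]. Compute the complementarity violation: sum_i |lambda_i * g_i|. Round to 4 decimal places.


KKT complementary slackness check:
lambda_1 * g_1 = 4.21 * -1.66 = -6.9886
lambda_2 * g_2 = 6.48 * 3.8 = 24.624
lambda_3 * g_3 = 5.27 * -3.42 = -18.0234
Total violation = 6.9886 + 24.624 + 18.0234 = 49.636


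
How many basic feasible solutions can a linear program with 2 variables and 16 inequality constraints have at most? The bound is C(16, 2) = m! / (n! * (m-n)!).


Each vertex corresponds to some choice of n active constraints out of m, so the number of vertices is at most C(m, n) = m! / (n!(m-n)!).
m = 16, n = 2
Numerator: 16 * 15
Denominator: 2! = 2
C(16, 2) = 120


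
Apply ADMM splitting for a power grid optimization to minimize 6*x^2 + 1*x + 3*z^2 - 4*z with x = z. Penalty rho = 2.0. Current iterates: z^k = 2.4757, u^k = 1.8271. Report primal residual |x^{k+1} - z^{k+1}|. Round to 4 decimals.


ADMM iteration with rho = 2.0, z^k = 2.4757, u^k = 1.8271
Step 1: x-update.
Minimize 6*x^2 + 1*x + (2.0/2)*(x - 2.4757 + 1.8271)^2
FOC: (2*6 + 2.0)*x = -1 + 2.0*(2.4757 - 1.8271)
x^{k+1} = 0.0212
Step 2: z-update.
Minimize 3*z^2 - 4*z + (2.0/2)*(0.0212 - z + 1.8271)^2
FOC: (2*3 + 2.0)*z = 4 + 2.0*(0.0212 + 1.8271)
z^{k+1} = 0.9621
Step 3: u-update.
u^{k+1} = 1.8271 + 0.0212 - 0.9621 = 0.8862
Step 4: Primal residual = |0.0212 - 0.9621| = 0.9409


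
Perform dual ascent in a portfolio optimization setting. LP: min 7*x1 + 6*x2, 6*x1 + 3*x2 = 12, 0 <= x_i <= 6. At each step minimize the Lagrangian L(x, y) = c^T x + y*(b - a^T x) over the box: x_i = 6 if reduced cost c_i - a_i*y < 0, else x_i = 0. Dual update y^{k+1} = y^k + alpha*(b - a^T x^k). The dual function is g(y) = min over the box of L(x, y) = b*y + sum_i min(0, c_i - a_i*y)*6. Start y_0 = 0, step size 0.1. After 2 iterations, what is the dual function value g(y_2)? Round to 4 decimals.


Dual ascent for LP: min 7*x1 + 6*x2, 6*x1 + 3*x2 = 12, 0 <= x_i <= 6
Step 1: y^k = 0.0, reduced costs: (7.0, 6.0)
  x^k = (0.0, 0.0), subgradient = b - a^T x = 12.0
  y^{k+1} = 0.0 + 0.1*12.0 = 1.2
Step 2: y^k = 1.2, reduced costs: (-0.2, 2.4)
  x^k = (6.0, 0.0), subgradient = b - a^T x = -24.0
  y^{k+1} = 1.2 + 0.1*-24.0 = -1.2
Dual objective at y_2 = -1.2: reduced costs (14.2, 9.6), box minimizer x = (0.0, 0.0)
g(y_2) = b*y + (c1 - a1*y)*x1 + (c2 - a2*y)*x2 = 12*(-1.2) + 14.2*0.0 + 9.6*0.0 = -14.4 + 0.0 + 0.0 = -14.4


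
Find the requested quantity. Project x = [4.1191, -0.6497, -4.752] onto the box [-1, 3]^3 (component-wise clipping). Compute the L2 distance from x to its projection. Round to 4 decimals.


Project each component onto [-1, 3].
clip(4.1191) = 3.0, clip(-0.6497) = -0.6497, clip(-4.752) = -1.0
Projection = [3.0, -0.6497, -1.0]
Squared diffs: [1.2524, 0.0, 14.0775]
Distance = sqrt(15.3299) = 3.9153


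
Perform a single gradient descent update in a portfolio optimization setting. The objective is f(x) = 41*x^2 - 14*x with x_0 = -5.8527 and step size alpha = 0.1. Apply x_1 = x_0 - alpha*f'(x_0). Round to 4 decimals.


We compute the gradient at x_0 and apply the update.
f'(x) = 82*x - 14
f'(-5.8527) = 82*-5.8527 - 14 = -493.9214
x_1 = -5.8527 - 0.1*-493.9214 = 43.5394


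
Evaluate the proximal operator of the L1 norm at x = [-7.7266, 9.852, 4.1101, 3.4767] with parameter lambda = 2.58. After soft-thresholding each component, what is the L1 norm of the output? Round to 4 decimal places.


Soft-thresholding with lambda = 2.58:
prox(-7.7266) = sign(-7.7266)*max(|-7.7266| - 2.58, 0) = -5.1466
prox(9.852) = sign(9.852)*max(|9.852| - 2.58, 0) = 7.272
prox(4.1101) = sign(4.1101)*max(|4.1101| - 2.58, 0) = 1.5301
prox(3.4767) = sign(3.4767)*max(|3.4767| - 2.58, 0) = 0.8967
prox(x) = [-5.1466, 7.272, 1.5301, 0.8967]
||prox(x)||_1 = 5.1466 + 7.272 + 1.5301 + 0.8967 = 14.8454


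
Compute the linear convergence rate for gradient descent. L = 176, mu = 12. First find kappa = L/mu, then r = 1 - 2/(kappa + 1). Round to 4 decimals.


Step 1: Compute the condition number.
kappa = L/mu = 176/12 = 14.6667
Step 2: Compute the convergence rate.
r = 1 - 2/(kappa + 1) = 1 - 2*mu/(L + mu) = (L - mu)/(L + mu) = 164/188 = 0.8723


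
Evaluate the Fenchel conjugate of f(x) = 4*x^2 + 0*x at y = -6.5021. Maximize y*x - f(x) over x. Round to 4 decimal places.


f*(y) = sup_x {y*x - a*x^2 - b*x} = sup_x {(y-b)*x - a*x^2}
FOC: (y - b) - 2a*x = 0 => x* = (y - b)/(2a)
x* = (-6.5021 - 0)/(2*4) = -0.8128
f*(-6.5021) = (y-b)^2/(4a) = (-6.5021 - 0)^2/(4*4)
= 42.2773/16 = 2.6423


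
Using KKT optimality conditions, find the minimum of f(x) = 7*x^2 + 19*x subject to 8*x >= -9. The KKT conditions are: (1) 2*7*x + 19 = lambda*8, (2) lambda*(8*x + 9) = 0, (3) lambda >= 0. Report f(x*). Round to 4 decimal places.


Step 1: Try lambda = 0 (constraint inactive).
x_unc = -19/(2*7) = -1.3571
Check: 8*-1.3571 = -10.8568 < -9 -- violated!
Step 2: Constraint must be active: 8*x = -9
x* = -9/8 = -1.125
lambda = (2*7*(-1.125) + 19)/8 = 0.4063
Step 3: Compute optimal value.
f(x*) = 7*(-1.125)^2 + 19*(-1.125) = -12.5156


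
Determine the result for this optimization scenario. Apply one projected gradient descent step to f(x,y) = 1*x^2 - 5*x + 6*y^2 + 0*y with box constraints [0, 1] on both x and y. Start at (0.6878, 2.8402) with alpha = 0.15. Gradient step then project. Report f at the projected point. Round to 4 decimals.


Step 1: Compute gradient at (0.6878, 2.8402).
grad_x = 2*1*0.6878 - 5 = -3.6244
grad_y = 2*6*2.8402 + 0 = 34.0824
Step 2: Gradient step.
x_raw = 0.6878 - 0.15*-3.6244 = 1.2315
y_raw = 2.8402 - 0.15*34.0824 = -2.2722
Step 3: Project onto [0, 1].
x_proj = clip(1.2315) = 1.0
y_proj = clip(-2.2722) = 0.0
Step 4: Evaluate f.
f(1.0, 0.0) = -4.0


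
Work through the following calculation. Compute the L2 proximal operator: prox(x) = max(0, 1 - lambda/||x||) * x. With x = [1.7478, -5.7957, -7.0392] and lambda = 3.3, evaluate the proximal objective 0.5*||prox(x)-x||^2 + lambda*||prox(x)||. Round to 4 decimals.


Step 1: Compute ||x||.
||x|| = 9.2841
Step 2: Compute scaling factor.
scale = max(0, 1 - 3.3/9.2841) = 0.6446
Step 3: prox(x) = [1.1266, -3.7356, -4.5372]
||prox(x)|| = 5.9841
Step 4: Proximal objective.
0.5*||prox-x||^2 = 5.445
lambda*||prox|| = 19.7475
Total = 25.1927


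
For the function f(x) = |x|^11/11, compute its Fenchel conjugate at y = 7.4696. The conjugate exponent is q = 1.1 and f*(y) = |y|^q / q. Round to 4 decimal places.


The conjugate exponent q satisfies 1/p + 1/q = 1.
p = 11, so q = 11/(11 - 1) = 1.1
|y|^q = 7.4696^1.1 = 9.1333
f*(7.4696) = 9.1333 / 1.1 = 8.303


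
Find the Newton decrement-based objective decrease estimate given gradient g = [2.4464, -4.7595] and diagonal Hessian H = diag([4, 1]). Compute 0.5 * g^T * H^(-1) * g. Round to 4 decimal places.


Step 1: H is diagonal, so H^(-1) * g = [0.6116, -4.7595].
Step 2: g^T H^(-1) g = sum_i g_i^2 / H_ii
  = (2.4464)^2/4 + (-4.7595)^2/1
  = 1.4962 + 22.6528 = 24.1491
Step 3: Objective decrease = 0.5 * g^T H^(-1) g = 12.0745


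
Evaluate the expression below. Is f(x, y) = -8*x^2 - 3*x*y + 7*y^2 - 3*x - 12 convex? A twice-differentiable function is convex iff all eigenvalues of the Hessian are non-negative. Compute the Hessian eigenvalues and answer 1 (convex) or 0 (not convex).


The Hessian of f(x,y) = -8*x^2 - 3*x*y + 7*y^2 - 3*x - 12 is:
H = [[-16, -3], [-3, 14]]
Trace = -16 + 14 = -2
Determinant = -16*14 - (-3)^2 = -233
Discriminant = (-2)^2 - 4*-233 = 936.0
Eigenvalues: lambda_1 = -16.2971, lambda_2 = 14.2971
The function is not convex.

0


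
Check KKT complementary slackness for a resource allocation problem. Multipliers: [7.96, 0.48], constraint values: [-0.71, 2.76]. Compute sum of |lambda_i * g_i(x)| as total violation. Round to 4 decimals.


KKT complementary slackness check:
lambda_1 * g_1 = 7.96 * -0.71 = -5.6516
lambda_2 * g_2 = 0.48 * 2.76 = 1.3248
Total violation = 5.6516 + 1.3248 = 6.9764


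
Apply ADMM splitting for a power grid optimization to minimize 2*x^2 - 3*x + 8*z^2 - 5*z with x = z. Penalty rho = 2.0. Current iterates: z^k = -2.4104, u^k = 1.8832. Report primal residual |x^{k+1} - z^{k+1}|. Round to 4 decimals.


ADMM iteration with rho = 2.0, z^k = -2.4104, u^k = 1.8832
Step 1: x-update.
Minimize 2*x^2 - 3*x + (2.0/2)*(x + 2.4104 + 1.8832)^2
FOC: (2*2 + 2.0)*x = 3 + 2.0*(-2.4104 - 1.8832)
x^{k+1} = -0.9312
Step 2: z-update.
Minimize 8*z^2 - 5*z + (2.0/2)*(-0.9312 - z + 1.8832)^2
FOC: (2*8 + 2.0)*z = 5 + 2.0*(-0.9312 + 1.8832)
z^{k+1} = 0.3836
Step 3: u-update.
u^{k+1} = 1.8832 - 0.9312 - 0.3836 = 0.5684
Step 4: Primal residual = |-0.9312 - 0.3836| = 1.3148


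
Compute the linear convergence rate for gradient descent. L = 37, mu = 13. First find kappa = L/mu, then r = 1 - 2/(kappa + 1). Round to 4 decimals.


Step 1: Compute the condition number.
kappa = L/mu = 37/13 = 2.8462
Step 2: Compute the convergence rate.
r = 1 - 2/(kappa + 1) = 1 - 2*mu/(L + mu) = (L - mu)/(L + mu) = 24/50 = 0.48


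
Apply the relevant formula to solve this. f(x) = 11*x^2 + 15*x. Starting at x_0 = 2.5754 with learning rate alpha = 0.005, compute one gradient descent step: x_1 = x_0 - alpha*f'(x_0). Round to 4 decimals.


We compute the gradient at x_0 and apply the update.
f'(x) = 22*x + 15
f'(2.5754) = 22*2.5754 + 15 = 71.6588
x_1 = 2.5754 - 0.005*71.6588 = 2.2171
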